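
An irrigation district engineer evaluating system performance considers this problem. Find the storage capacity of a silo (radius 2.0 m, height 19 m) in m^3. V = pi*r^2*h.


V = pi * r^2 * h
  = pi * 2.0^2 * 19
  = pi * 4 * 19
  = 238.76 m^3


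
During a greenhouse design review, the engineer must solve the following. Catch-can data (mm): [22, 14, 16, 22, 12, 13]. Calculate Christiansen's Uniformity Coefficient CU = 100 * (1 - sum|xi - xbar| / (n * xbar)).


xbar = 99 / 6 = 16.500
sum|xi - xbar| = 22
CU = 100 * (1 - 22 / (6 * 16.500))
   = 100 * (1 - 0.2222)
   = 77.78%


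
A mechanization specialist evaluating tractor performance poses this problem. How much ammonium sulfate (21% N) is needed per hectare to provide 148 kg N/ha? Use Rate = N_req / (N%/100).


Rate = N_required / (N_content / 100)
     = 148 / (21 / 100)
     = 148 / 0.21
     = 704.76 kg/ha


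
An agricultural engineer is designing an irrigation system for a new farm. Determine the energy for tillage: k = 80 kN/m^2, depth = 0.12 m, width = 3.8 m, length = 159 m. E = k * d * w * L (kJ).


E = k * d * w * L
  = 80 * 0.12 * 3.8 * 159
  = 5800.32 kJ


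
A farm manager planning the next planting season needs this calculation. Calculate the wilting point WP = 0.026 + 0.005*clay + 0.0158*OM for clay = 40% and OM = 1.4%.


WP = 0.026 + 0.005*40 + 0.0158*1.4
   = 0.026 + 0.2000 + 0.0221
   = 0.2481


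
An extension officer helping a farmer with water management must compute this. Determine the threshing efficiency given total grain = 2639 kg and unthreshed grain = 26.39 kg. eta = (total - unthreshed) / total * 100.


eta = (total - unthreshed) / total * 100
    = (2639 - 26.39) / 2639 * 100
    = 2612.61 / 2639 * 100
    = 99%


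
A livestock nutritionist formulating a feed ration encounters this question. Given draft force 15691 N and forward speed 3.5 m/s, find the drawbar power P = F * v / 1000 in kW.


P = F * v / 1000
  = 15691 * 3.5 / 1000
  = 54918.50 / 1000
  = 54.92 kW


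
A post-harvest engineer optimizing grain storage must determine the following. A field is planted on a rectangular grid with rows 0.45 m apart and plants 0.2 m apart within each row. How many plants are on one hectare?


D = 10000 / (row_sp * plant_sp)
  = 10000 / (0.45 * 0.2)
  = 10000 / 0.0900
  = 111111.11 plants/ha


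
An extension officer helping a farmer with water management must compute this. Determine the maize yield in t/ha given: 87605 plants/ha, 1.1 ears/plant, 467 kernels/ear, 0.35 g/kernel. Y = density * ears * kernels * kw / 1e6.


Y = density * ears * kernels * kw
  = 87605 * 1.1 * 467 * 0.35 g/ha
  = 15750940.98 g/ha
  = 15750.94 kg/ha = 15.75 t/ha


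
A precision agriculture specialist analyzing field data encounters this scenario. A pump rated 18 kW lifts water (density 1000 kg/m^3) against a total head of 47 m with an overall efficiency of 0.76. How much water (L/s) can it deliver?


Q = (P * 1000 * eta) / (rho * g * H)
  = (18 * 1000 * 0.76) / (1000 * 9.81 * 47)
  = 13680 / 461070
  = 0.02967 m^3/s = 29.67 L/s


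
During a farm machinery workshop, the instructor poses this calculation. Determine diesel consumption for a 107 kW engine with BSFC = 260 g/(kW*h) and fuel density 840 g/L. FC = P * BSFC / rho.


FC = P * BSFC / rho_fuel
   = 107 * 260 / 840
   = 27820 / 840
   = 33.12 L/h


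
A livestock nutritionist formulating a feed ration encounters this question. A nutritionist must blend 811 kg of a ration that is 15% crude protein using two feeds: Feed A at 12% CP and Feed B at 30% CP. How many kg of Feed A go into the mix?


parts_A = CP_b - target = 30 - 15 = 15
parts_B = target - CP_a = 15 - 12 = 3
total_parts = 15 + 3 = 18
Feed A = 811 * 15 / 18 = 675.83 kg
Feed B = 811 * 3 / 18 = 135.17 kg

675.83 kg


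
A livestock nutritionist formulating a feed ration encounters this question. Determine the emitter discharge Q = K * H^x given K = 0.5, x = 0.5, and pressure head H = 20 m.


Q = K * H^x
  = 0.5 * 20^0.5
  = 0.5 * 4.4721
  = 2.24 L/h


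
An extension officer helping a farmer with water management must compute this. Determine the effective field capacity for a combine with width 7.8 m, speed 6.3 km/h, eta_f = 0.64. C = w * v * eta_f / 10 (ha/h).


C = w * v * eta_f / 10
  = 7.8 * 6.3 * 0.64 / 10
  = 31.45 / 10
  = 3.14 ha/h


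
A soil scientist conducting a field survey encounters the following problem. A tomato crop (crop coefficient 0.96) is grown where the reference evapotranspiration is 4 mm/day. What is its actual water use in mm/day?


ETc = Kc * ET0
    = 0.96 * 4
    = 3.84 mm/day


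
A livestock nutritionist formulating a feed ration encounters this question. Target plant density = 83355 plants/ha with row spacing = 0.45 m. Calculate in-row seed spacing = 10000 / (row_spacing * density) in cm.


spacing = 10000 / (row_sp * density)
        = 10000 / (0.45 * 83355)
        = 10000 / 37509.75
        = 0.26660 m = 26.66 cm


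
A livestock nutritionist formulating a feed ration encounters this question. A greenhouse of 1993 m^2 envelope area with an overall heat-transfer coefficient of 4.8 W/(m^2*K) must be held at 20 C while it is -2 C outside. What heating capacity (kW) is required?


dT = 20 - (-2) = 22 K
Q = U * A * dT
  = 4.8 * 1993 * 22
  = 210460.80 W = 210.46 kW


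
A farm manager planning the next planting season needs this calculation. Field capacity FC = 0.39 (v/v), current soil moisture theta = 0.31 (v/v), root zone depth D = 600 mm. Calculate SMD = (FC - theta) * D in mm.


SMD = (FC - theta) * D
    = (0.39 - 0.31) * 600
    = 0.080 * 600
    = 48 mm


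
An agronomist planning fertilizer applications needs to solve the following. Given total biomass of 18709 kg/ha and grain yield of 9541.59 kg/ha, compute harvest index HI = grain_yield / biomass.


HI = grain_yield / biomass
   = 9541.59 / 18709
   = 0.51


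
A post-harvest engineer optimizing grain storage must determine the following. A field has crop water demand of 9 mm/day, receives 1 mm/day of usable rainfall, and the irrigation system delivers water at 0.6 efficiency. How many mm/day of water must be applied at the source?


IWR = (ETc - Pe) / Ea
    = (9 - 1) / 0.6
    = 8 / 0.6
    = 13.33 mm/day


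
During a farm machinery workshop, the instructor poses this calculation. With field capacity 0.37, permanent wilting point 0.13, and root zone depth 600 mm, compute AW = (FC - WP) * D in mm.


AW = (FC - WP) * D
   = (0.37 - 0.13) * 600
   = 0.24 * 600
   = 144 mm


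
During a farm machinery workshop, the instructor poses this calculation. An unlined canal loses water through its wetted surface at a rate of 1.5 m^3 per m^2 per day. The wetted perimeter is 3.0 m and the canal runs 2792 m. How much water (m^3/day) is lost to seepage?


S = C * P * L
  = 1.5 * 3.0 * 2792
  = 12564 m^3/day


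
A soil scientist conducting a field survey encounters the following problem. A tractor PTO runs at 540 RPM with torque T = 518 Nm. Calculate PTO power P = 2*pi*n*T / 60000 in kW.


P = 2*pi*n*T / 60000
  = 2*pi * 540 * 518 / 60000
  = 1757532.59 / 60000
  = 29.29 kW


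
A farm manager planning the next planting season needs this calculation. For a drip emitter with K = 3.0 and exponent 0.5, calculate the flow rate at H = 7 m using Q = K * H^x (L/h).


Q = K * H^x
  = 3.0 * 7^0.5
  = 3.0 * 2.6458
  = 7.94 L/h


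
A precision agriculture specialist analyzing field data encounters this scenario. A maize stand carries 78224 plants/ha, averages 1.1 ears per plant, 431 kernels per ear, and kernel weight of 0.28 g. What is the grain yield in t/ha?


Y = density * ears * kernels * kw
  = 78224 * 1.1 * 431 * 0.28 g/ha
  = 10384079.55 g/ha
  = 10384.08 kg/ha = 10.38 t/ha


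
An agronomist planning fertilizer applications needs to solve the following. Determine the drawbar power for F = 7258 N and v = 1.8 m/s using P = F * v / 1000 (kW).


P = F * v / 1000
  = 7258 * 1.8 / 1000
  = 13064.40 / 1000
  = 13.06 kW


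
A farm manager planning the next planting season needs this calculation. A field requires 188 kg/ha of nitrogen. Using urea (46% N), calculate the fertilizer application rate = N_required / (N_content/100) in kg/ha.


Rate = N_required / (N_content / 100)
     = 188 / (46 / 100)
     = 188 / 0.46
     = 408.70 kg/ha


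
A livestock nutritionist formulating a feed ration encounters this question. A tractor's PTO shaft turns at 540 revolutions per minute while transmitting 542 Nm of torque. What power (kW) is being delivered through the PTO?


P = 2*pi*n*T / 60000
  = 2*pi * 540 * 542 / 60000
  = 1838962.68 / 60000
  = 30.65 kW


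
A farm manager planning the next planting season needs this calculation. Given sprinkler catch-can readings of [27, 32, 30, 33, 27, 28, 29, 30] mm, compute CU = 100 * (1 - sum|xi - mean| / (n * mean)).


xbar = 236 / 8 = 29.500
sum|xi - xbar| = 14
CU = 100 * (1 - 14 / (8 * 29.500))
   = 100 * (1 - 0.0593)
   = 94.07%


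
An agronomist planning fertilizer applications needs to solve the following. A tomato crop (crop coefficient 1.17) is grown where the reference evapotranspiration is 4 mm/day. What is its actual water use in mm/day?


ETc = Kc * ET0
    = 1.17 * 4
    = 4.68 mm/day


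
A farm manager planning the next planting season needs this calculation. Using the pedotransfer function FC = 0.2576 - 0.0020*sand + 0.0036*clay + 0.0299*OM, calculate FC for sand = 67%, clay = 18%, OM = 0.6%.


FC = 0.2576 - 0.0020*67 + 0.0036*18 + 0.0299*0.6
   = 0.2576 - 0.1340 + 0.0648 + 0.0179
   = 0.2063


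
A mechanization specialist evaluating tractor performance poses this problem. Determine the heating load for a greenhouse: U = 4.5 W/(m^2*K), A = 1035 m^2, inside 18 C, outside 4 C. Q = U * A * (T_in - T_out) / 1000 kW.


dT = 18 - (4) = 14 K
Q = U * A * dT
  = 4.5 * 1035 * 14
  = 65205 W = 65.21 kW


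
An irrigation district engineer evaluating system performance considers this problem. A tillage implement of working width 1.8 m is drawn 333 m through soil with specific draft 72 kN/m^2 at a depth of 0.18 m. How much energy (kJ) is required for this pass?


E = k * d * w * L
  = 72 * 0.18 * 1.8 * 333
  = 7768.22 kJ


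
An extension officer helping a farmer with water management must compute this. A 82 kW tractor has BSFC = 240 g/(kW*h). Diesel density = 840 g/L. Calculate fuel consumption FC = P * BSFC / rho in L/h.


FC = P * BSFC / rho_fuel
   = 82 * 240 / 840
   = 19680 / 840
   = 23.43 L/h


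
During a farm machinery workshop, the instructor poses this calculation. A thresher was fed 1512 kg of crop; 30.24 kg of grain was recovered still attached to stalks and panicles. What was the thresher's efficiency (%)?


eta = (total - unthreshed) / total * 100
    = (1512 - 30.24) / 1512 * 100
    = 1481.76 / 1512 * 100
    = 98%


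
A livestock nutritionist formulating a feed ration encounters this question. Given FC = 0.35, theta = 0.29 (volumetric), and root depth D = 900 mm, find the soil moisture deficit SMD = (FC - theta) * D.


SMD = (FC - theta) * D
    = (0.35 - 0.29) * 900
    = 0.060 * 900
    = 54 mm


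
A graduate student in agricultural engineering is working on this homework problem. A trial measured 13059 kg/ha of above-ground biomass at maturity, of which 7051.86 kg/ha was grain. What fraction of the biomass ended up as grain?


HI = grain_yield / biomass
   = 7051.86 / 13059
   = 0.54


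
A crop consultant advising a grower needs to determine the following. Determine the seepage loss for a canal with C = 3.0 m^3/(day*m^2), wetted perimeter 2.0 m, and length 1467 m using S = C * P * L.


S = C * P * L
  = 3.0 * 2.0 * 1467
  = 8802 m^3/day


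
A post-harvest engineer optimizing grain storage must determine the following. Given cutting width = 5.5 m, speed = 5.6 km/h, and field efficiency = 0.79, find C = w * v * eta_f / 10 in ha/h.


C = w * v * eta_f / 10
  = 5.5 * 5.6 * 0.79 / 10
  = 24.33 / 10
  = 2.43 ha/h


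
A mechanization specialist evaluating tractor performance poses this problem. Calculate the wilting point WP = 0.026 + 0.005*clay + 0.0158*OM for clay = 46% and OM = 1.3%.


WP = 0.026 + 0.005*46 + 0.0158*1.3
   = 0.026 + 0.2300 + 0.0205
   = 0.2765


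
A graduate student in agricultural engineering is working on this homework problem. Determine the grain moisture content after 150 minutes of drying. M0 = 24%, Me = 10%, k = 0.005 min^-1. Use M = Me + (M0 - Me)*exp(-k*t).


M = Me + (M0 - Me) * e^(-k*t)
  = 10 + (24 - 10) * e^(-0.005*150)
  = 10 + 14 * e^(-0.750)
  = 10 + 14 * 0.47237
  = 10 + 6.6131
  = 16.61%


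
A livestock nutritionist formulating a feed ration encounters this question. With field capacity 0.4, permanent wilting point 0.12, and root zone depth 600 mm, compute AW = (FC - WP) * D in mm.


AW = (FC - WP) * D
   = (0.4 - 0.12) * 600
   = 0.28 * 600
   = 168 mm


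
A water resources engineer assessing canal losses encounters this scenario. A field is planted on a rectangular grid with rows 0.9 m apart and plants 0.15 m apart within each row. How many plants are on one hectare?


D = 10000 / (row_sp * plant_sp)
  = 10000 / (0.9 * 0.15)
  = 10000 / 0.1350
  = 74074.07 plants/ha


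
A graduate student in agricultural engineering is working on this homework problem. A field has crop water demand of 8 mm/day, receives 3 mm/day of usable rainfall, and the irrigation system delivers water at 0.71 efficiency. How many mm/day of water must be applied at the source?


IWR = (ETc - Pe) / Ea
    = (8 - 3) / 0.71
    = 5 / 0.71
    = 7.04 mm/day


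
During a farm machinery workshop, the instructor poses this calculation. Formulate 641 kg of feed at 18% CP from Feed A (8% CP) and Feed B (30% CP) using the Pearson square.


parts_A = CP_b - target = 30 - 18 = 12
parts_B = target - CP_a = 18 - 8 = 10
total_parts = 12 + 10 = 22
Feed A = 641 * 12 / 22 = 349.64 kg
Feed B = 641 * 10 / 22 = 291.36 kg

349.64 kg


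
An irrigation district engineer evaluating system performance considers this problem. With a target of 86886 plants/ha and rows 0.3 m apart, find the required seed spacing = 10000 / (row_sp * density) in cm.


spacing = 10000 / (row_sp * density)
        = 10000 / (0.3 * 86886)
        = 10000 / 26065.80
        = 0.38364 m = 38.36 cm


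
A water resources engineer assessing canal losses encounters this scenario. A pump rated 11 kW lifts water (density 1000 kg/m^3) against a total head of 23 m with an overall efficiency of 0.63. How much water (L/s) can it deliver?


Q = (P * 1000 * eta) / (rho * g * H)
  = (11 * 1000 * 0.63) / (1000 * 9.81 * 23)
  = 6930 / 225630
  = 0.03071 m^3/s = 30.71 L/s


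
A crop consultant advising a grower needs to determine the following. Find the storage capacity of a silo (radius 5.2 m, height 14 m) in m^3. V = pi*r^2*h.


V = pi * r^2 * h
  = pi * 5.2^2 * 14
  = pi * 27.04 * 14
  = 1189.28 m^3


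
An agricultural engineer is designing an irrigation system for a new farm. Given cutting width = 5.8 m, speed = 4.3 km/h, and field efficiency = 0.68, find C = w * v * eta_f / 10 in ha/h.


C = w * v * eta_f / 10
  = 5.8 * 4.3 * 0.68 / 10
  = 16.96 / 10
  = 1.70 ha/h


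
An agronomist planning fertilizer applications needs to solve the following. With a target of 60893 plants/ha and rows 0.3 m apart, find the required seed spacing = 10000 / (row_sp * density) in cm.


spacing = 10000 / (row_sp * density)
        = 10000 / (0.3 * 60893)
        = 10000 / 18267.90
        = 0.54741 m = 54.74 cm


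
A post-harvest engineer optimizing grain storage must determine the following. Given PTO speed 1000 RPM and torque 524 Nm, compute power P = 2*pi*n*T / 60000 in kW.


P = 2*pi*n*T / 60000
  = 2*pi * 1000 * 524 / 60000
  = 3292389.10 / 60000
  = 54.87 kW


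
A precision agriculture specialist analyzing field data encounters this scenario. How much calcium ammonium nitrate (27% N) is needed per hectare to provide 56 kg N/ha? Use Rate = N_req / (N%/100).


Rate = N_required / (N_content / 100)
     = 56 / (27 / 100)
     = 56 / 0.27
     = 207.41 kg/ha


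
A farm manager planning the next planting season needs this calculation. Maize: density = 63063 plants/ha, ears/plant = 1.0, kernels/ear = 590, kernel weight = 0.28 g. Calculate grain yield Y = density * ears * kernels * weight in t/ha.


Y = density * ears * kernels * kw
  = 63063 * 1.0 * 590 * 0.28 g/ha
  = 10418007.60 g/ha
  = 10418.01 kg/ha = 10.42 t/ha


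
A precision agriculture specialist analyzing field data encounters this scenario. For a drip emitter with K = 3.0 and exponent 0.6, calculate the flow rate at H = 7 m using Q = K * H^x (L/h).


Q = K * H^x
  = 3.0 * 7^0.6
  = 3.0 * 3.2141
  = 9.64 L/h


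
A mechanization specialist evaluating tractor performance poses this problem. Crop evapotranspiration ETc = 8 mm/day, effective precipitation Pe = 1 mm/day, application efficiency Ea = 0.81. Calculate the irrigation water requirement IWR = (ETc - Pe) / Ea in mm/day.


IWR = (ETc - Pe) / Ea
    = (8 - 1) / 0.81
    = 7 / 0.81
    = 8.64 mm/day


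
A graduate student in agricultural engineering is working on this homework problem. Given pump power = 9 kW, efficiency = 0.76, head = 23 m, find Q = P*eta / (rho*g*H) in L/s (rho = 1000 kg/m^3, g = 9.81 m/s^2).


Q = (P * 1000 * eta) / (rho * g * H)
  = (9 * 1000 * 0.76) / (1000 * 9.81 * 23)
  = 6840 / 225630
  = 0.03032 m^3/s = 30.32 L/s


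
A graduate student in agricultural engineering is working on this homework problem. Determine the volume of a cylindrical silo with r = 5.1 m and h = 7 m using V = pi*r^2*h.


V = pi * r^2 * h
  = pi * 5.1^2 * 7
  = pi * 26.01 * 7
  = 571.99 m^3


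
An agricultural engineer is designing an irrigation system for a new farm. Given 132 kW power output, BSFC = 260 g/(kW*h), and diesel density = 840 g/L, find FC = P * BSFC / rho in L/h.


FC = P * BSFC / rho_fuel
   = 132 * 260 / 840
   = 34320 / 840
   = 40.86 L/h


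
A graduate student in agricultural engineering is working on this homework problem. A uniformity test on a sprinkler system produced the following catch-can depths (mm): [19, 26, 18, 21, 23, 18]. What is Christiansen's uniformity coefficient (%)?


xbar = 125 / 6 = 20.833
sum|xi - xbar| = 15
CU = 100 * (1 - 15 / (6 * 20.833))
   = 100 * (1 - 0.1200)
   = 88%


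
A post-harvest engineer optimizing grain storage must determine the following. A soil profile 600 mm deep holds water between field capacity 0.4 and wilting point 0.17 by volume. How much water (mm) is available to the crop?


AW = (FC - WP) * D
   = (0.4 - 0.17) * 600
   = 0.23 * 600
   = 138 mm


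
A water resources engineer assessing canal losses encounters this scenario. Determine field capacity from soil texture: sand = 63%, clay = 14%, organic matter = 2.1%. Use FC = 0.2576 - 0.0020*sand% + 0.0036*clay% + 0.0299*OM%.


FC = 0.2576 - 0.0020*63 + 0.0036*14 + 0.0299*2.1
   = 0.2576 - 0.1260 + 0.0504 + 0.0628
   = 0.2448


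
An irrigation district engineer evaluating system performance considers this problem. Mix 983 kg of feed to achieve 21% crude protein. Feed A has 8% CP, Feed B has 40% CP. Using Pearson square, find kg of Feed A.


parts_A = CP_b - target = 40 - 21 = 19
parts_B = target - CP_a = 21 - 8 = 13
total_parts = 19 + 13 = 32
Feed A = 983 * 19 / 32 = 583.66 kg
Feed B = 983 * 13 / 32 = 399.34 kg

583.66 kg


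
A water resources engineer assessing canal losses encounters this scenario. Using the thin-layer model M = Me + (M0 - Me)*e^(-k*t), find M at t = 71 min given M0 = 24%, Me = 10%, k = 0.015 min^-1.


M = Me + (M0 - Me) * e^(-k*t)
  = 10 + (24 - 10) * e^(-0.015*71)
  = 10 + 14 * e^(-1.065)
  = 10 + 14 * 0.34473
  = 10 + 4.8262
  = 14.83%


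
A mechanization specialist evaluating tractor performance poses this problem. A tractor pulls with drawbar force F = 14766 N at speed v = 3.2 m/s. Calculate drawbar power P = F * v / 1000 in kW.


P = F * v / 1000
  = 14766 * 3.2 / 1000
  = 47251.20 / 1000
  = 47.25 kW


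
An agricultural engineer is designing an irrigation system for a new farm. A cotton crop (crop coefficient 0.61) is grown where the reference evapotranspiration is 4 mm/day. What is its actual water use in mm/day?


ETc = Kc * ET0
    = 0.61 * 4
    = 2.44 mm/day


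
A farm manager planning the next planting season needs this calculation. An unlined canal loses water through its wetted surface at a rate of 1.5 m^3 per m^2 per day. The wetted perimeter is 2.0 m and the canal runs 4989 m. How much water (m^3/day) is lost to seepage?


S = C * P * L
  = 1.5 * 2.0 * 4989
  = 14967 m^3/day


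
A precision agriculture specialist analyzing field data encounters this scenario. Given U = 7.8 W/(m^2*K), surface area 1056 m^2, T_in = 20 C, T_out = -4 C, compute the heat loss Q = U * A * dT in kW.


dT = 20 - (-4) = 24 K
Q = U * A * dT
  = 7.8 * 1056 * 24
  = 197683.20 W = 197.68 kW


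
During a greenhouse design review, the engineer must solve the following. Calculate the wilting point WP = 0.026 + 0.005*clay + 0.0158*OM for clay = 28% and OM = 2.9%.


WP = 0.026 + 0.005*28 + 0.0158*2.9
   = 0.026 + 0.1400 + 0.0458
   = 0.2118


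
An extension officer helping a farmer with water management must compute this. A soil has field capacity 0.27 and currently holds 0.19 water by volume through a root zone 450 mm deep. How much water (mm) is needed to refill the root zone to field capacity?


SMD = (FC - theta) * D
    = (0.27 - 0.19) * 450
    = 0.080 * 450
    = 36 mm


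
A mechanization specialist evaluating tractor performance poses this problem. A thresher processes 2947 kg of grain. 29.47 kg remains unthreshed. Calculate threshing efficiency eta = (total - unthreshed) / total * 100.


eta = (total - unthreshed) / total * 100
    = (2947 - 29.47) / 2947 * 100
    = 2917.53 / 2947 * 100
    = 99%


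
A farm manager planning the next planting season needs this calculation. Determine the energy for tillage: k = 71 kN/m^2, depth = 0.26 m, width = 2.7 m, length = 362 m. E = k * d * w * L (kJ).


E = k * d * w * L
  = 71 * 0.26 * 2.7 * 362
  = 18042.80 kJ


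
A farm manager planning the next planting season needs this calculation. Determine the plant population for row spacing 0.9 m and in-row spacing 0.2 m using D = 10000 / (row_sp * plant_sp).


D = 10000 / (row_sp * plant_sp)
  = 10000 / (0.9 * 0.2)
  = 10000 / 0.1800
  = 55555.56 plants/ha


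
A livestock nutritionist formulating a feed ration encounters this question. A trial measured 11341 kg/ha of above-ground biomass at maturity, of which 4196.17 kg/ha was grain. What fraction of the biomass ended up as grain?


HI = grain_yield / biomass
   = 4196.17 / 11341
   = 0.37


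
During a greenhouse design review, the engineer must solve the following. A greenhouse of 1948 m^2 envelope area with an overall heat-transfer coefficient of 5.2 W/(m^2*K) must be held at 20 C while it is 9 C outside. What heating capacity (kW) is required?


dT = 20 - (9) = 11 K
Q = U * A * dT
  = 5.2 * 1948 * 11
  = 111425.60 W = 111.43 kW


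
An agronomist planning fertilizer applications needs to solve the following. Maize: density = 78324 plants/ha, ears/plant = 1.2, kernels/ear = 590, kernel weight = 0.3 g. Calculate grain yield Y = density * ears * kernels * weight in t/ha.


Y = density * ears * kernels * kw
  = 78324 * 1.2 * 590 * 0.3 g/ha
  = 16636017.60 g/ha
  = 16636.02 kg/ha = 16.64 t/ha


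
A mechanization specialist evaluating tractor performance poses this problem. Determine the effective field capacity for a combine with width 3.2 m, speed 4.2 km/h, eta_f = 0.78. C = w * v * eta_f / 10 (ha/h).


C = w * v * eta_f / 10
  = 3.2 * 4.2 * 0.78 / 10
  = 10.48 / 10
  = 1.05 ha/h


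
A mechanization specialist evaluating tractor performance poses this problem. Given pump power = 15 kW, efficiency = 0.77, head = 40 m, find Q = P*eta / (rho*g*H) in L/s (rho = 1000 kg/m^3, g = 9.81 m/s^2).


Q = (P * 1000 * eta) / (rho * g * H)
  = (15 * 1000 * 0.77) / (1000 * 9.81 * 40)
  = 11550 / 392400
  = 0.02943 m^3/s = 29.43 L/s


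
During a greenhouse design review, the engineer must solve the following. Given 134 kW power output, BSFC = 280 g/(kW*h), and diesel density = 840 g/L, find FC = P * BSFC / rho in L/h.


FC = P * BSFC / rho_fuel
   = 134 * 280 / 840
   = 37520 / 840
   = 44.67 L/h


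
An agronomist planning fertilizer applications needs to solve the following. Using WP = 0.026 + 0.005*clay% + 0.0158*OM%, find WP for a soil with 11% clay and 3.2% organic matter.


WP = 0.026 + 0.005*11 + 0.0158*3.2
   = 0.026 + 0.0550 + 0.0506
   = 0.1316


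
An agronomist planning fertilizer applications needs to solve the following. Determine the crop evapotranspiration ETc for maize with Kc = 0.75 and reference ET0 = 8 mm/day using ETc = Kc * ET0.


ETc = Kc * ET0
    = 0.75 * 8
    = 6 mm/day


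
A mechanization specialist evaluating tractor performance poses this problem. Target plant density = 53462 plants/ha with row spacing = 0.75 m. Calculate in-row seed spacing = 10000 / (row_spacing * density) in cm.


spacing = 10000 / (row_sp * density)
        = 10000 / (0.75 * 53462)
        = 10000 / 40096.50
        = 0.24940 m = 24.94 cm


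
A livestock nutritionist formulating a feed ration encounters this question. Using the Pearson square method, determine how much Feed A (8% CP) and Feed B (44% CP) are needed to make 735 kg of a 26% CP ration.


parts_A = CP_b - target = 44 - 26 = 18
parts_B = target - CP_a = 26 - 8 = 18
total_parts = 18 + 18 = 36
Feed A = 735 * 18 / 36 = 367.50 kg
Feed B = 735 * 18 / 36 = 367.50 kg


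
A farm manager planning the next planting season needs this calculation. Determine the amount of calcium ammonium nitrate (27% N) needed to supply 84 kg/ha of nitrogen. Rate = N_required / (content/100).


Rate = N_required / (N_content / 100)
     = 84 / (27 / 100)
     = 84 / 0.27
     = 311.11 kg/ha


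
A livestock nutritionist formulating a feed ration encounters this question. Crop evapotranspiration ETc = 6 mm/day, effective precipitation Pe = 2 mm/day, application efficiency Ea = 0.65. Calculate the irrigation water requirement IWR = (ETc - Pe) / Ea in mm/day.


IWR = (ETc - Pe) / Ea
    = (6 - 2) / 0.65
    = 4 / 0.65
    = 6.15 mm/day


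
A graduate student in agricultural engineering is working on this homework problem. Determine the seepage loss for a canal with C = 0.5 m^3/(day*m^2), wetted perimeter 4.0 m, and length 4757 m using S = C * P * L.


S = C * P * L
  = 0.5 * 4.0 * 4757
  = 9514 m^3/day


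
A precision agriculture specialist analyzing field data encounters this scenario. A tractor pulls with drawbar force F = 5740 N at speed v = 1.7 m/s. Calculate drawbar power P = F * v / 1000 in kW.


P = F * v / 1000
  = 5740 * 1.7 / 1000
  = 9758 / 1000
  = 9.76 kW


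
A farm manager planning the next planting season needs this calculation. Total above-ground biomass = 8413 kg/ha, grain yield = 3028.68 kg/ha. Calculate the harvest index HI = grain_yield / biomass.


HI = grain_yield / biomass
   = 3028.68 / 8413
   = 0.36


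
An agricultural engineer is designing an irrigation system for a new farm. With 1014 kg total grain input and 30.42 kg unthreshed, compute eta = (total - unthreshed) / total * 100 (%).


eta = (total - unthreshed) / total * 100
    = (1014 - 30.42) / 1014 * 100
    = 983.58 / 1014 * 100
    = 97%


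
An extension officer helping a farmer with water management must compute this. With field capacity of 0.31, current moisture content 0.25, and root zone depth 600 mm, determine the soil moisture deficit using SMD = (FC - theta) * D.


SMD = (FC - theta) * D
    = (0.31 - 0.25) * 600
    = 0.060 * 600
    = 36 mm


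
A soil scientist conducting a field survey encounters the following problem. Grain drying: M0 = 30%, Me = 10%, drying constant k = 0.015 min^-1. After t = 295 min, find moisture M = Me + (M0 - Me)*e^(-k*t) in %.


M = Me + (M0 - Me) * e^(-k*t)
  = 10 + (30 - 10) * e^(-0.015*295)
  = 10 + 20 * e^(-4.425)
  = 10 + 20 * 0.01197
  = 10 + 0.2395
  = 10.24%


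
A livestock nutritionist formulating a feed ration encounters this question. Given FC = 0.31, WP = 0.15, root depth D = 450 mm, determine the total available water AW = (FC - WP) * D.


AW = (FC - WP) * D
   = (0.31 - 0.15) * 450
   = 0.16 * 450
   = 72 mm


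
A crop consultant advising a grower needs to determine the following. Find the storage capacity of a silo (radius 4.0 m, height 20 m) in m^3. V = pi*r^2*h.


V = pi * r^2 * h
  = pi * 4.0^2 * 20
  = pi * 16 * 20
  = 1005.31 m^3


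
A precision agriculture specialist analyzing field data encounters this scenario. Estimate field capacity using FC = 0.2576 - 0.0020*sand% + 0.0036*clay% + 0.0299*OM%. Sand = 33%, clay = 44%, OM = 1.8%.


FC = 0.2576 - 0.0020*33 + 0.0036*44 + 0.0299*1.8
   = 0.2576 - 0.0660 + 0.1584 + 0.0538
   = 0.4038


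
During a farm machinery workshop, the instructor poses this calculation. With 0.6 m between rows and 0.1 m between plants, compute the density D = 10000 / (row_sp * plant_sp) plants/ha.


D = 10000 / (row_sp * plant_sp)
  = 10000 / (0.6 * 0.1)
  = 10000 / 0.0600
  = 166666.67 plants/ha


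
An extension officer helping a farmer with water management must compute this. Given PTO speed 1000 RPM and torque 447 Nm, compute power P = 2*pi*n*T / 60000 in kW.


P = 2*pi*n*T / 60000
  = 2*pi * 1000 * 447 / 60000
  = 2808583.83 / 60000
  = 46.81 kW


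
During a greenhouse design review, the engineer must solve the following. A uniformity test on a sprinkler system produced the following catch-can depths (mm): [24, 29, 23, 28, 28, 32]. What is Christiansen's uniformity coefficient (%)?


xbar = 164 / 6 = 27.333
sum|xi - xbar| = 15.333
CU = 100 * (1 - 15.333 / (6 * 27.333))
   = 100 * (1 - 0.0935)
   = 90.65%


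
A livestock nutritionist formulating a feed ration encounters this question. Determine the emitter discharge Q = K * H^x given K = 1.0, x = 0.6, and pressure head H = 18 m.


Q = K * H^x
  = 1.0 * 18^0.6
  = 1.0 * 5.6645
  = 5.66 L/h


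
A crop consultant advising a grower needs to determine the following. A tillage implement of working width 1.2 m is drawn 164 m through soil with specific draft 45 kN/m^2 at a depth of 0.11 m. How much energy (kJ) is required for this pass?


E = k * d * w * L
  = 45 * 0.11 * 1.2 * 164
  = 974.16 kJ


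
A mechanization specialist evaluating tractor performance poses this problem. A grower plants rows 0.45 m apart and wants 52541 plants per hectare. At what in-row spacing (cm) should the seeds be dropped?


spacing = 10000 / (row_sp * density)
        = 10000 / (0.45 * 52541)
        = 10000 / 23643.45
        = 0.42295 m = 42.30 cm


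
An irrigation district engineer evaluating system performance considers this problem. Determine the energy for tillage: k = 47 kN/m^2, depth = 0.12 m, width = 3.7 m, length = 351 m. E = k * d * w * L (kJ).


E = k * d * w * L
  = 47 * 0.12 * 3.7 * 351
  = 7324.67 kJ


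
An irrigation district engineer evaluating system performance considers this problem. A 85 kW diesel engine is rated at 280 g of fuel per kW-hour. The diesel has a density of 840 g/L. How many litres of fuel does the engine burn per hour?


FC = P * BSFC / rho_fuel
   = 85 * 280 / 840
   = 23800 / 840
   = 28.33 L/h


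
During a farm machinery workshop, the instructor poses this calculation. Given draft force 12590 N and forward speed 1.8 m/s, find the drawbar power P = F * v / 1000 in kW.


P = F * v / 1000
  = 12590 * 1.8 / 1000
  = 22662 / 1000
  = 22.66 kW


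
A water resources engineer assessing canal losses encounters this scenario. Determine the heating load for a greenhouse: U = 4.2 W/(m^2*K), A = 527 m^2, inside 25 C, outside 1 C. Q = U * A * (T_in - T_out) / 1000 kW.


dT = 25 - (1) = 24 K
Q = U * A * dT
  = 4.2 * 527 * 24
  = 53121.60 W = 53.12 kW


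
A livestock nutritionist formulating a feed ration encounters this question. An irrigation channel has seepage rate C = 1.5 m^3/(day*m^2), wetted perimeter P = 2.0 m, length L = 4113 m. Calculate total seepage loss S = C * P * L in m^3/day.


S = C * P * L
  = 1.5 * 2.0 * 4113
  = 12339 m^3/day


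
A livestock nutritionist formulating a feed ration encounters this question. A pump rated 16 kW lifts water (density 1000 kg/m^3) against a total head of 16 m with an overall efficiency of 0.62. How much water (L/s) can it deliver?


Q = (P * 1000 * eta) / (rho * g * H)
  = (16 * 1000 * 0.62) / (1000 * 9.81 * 16)
  = 9920 / 156960
  = 0.06320 m^3/s = 63.20 L/s


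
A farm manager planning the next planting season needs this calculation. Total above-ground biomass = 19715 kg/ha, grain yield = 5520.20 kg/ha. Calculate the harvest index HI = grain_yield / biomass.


HI = grain_yield / biomass
   = 5520.20 / 19715
   = 0.28


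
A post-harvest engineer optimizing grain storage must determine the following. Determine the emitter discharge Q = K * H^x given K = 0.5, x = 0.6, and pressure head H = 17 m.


Q = K * H^x
  = 0.5 * 17^0.6
  = 0.5 * 5.4736
  = 2.74 L/h


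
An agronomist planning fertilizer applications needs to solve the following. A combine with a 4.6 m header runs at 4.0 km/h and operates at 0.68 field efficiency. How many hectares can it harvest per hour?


C = w * v * eta_f / 10
  = 4.6 * 4.0 * 0.68 / 10
  = 12.51 / 10
  = 1.25 ha/h


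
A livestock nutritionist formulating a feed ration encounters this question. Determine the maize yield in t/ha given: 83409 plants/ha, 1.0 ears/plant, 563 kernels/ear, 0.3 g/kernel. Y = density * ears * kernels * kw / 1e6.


Y = density * ears * kernels * kw
  = 83409 * 1.0 * 563 * 0.3 g/ha
  = 14087780.10 g/ha
  = 14087.78 kg/ha = 14.09 t/ha


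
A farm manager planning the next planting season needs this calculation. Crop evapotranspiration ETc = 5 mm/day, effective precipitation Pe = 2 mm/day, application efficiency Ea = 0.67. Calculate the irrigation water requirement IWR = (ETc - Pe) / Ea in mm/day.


IWR = (ETc - Pe) / Ea
    = (5 - 2) / 0.67
    = 3 / 0.67
    = 4.48 mm/day


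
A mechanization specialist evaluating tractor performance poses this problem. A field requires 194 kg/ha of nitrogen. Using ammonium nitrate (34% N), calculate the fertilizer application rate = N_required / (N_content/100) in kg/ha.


Rate = N_required / (N_content / 100)
     = 194 / (34 / 100)
     = 194 / 0.34
     = 570.59 kg/ha


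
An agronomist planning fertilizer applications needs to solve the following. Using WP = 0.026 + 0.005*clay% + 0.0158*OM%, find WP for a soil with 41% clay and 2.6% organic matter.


WP = 0.026 + 0.005*41 + 0.0158*2.6
   = 0.026 + 0.2050 + 0.0411
   = 0.2721


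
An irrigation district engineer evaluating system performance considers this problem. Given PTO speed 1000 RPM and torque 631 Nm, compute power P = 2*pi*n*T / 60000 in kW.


P = 2*pi*n*T / 60000
  = 2*pi * 1000 * 631 / 60000
  = 3964689.93 / 60000
  = 66.08 kW


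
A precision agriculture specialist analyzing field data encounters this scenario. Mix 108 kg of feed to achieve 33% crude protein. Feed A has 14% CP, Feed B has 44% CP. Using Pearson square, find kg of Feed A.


parts_A = CP_b - target = 44 - 33 = 11
parts_B = target - CP_a = 33 - 14 = 19
total_parts = 11 + 19 = 30
Feed A = 108 * 11 / 30 = 39.60 kg
Feed B = 108 * 19 / 30 = 68.40 kg

39.60 kg


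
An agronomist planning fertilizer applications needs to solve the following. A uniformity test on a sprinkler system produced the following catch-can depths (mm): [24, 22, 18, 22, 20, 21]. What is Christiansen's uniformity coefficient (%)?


xbar = 127 / 6 = 21.167
sum|xi - xbar| = 9
CU = 100 * (1 - 9 / (6 * 21.167))
   = 100 * (1 - 0.0709)
   = 92.91%


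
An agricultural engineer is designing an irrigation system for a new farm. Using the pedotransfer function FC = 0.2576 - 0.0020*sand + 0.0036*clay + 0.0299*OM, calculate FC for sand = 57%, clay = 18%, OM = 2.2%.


FC = 0.2576 - 0.0020*57 + 0.0036*18 + 0.0299*2.2
   = 0.2576 - 0.1140 + 0.0648 + 0.0658
   = 0.2742


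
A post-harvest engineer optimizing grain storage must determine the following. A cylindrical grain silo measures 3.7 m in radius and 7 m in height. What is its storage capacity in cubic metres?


V = pi * r^2 * h
  = pi * 3.7^2 * 7
  = pi * 13.69 * 7
  = 301.06 m^3


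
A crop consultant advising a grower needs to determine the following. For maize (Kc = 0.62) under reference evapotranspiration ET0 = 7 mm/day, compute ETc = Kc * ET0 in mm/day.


ETc = Kc * ET0
    = 0.62 * 7
    = 4.34 mm/day


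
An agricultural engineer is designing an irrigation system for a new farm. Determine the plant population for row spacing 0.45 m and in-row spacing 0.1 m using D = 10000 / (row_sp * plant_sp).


D = 10000 / (row_sp * plant_sp)
  = 10000 / (0.45 * 0.1)
  = 10000 / 0.0450
  = 222222.22 plants/ha


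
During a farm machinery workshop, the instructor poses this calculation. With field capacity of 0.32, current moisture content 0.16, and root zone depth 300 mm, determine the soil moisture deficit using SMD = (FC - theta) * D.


SMD = (FC - theta) * D
    = (0.32 - 0.16) * 300
    = 0.160 * 300
    = 48 mm


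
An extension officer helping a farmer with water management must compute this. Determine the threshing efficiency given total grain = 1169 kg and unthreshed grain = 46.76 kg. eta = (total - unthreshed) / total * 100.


eta = (total - unthreshed) / total * 100
    = (1169 - 46.76) / 1169 * 100
    = 1122.24 / 1169 * 100
    = 96%


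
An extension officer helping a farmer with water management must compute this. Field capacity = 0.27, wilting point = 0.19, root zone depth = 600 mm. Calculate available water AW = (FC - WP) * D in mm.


AW = (FC - WP) * D
   = (0.27 - 0.19) * 600
   = 0.08 * 600
   = 48 mm


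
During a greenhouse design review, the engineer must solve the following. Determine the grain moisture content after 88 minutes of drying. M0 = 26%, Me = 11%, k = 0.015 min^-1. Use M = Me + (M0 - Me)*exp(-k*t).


M = Me + (M0 - Me) * e^(-k*t)
  = 11 + (26 - 11) * e^(-0.015*88)
  = 11 + 15 * e^(-1.320)
  = 11 + 15 * 0.26714
  = 11 + 4.0070
  = 15.01%


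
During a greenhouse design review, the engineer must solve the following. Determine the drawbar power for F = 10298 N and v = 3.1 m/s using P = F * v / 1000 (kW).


P = F * v / 1000
  = 10298 * 3.1 / 1000
  = 31923.80 / 1000
  = 31.92 kW


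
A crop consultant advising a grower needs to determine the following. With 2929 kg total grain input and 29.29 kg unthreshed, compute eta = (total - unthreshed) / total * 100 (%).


eta = (total - unthreshed) / total * 100
    = (2929 - 29.29) / 2929 * 100
    = 2899.71 / 2929 * 100
    = 99%


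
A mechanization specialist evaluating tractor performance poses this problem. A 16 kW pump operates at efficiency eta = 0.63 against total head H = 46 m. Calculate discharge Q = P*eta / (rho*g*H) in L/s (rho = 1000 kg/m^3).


Q = (P * 1000 * eta) / (rho * g * H)
  = (16 * 1000 * 0.63) / (1000 * 9.81 * 46)
  = 10080 / 451260
  = 0.02234 m^3/s = 22.34 L/s


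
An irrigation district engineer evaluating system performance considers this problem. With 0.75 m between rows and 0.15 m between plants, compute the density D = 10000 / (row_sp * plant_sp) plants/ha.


D = 10000 / (row_sp * plant_sp)
  = 10000 / (0.75 * 0.15)
  = 10000 / 0.1125
  = 88888.89 plants/ha


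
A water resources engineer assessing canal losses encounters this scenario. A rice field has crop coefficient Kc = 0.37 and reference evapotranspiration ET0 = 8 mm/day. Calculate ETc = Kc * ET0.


ETc = Kc * ET0
    = 0.37 * 8
    = 2.96 mm/day


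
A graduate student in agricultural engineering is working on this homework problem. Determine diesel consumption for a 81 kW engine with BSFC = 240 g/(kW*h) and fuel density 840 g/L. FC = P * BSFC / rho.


FC = P * BSFC / rho_fuel
   = 81 * 240 / 840
   = 19440 / 840
   = 23.14 L/h
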